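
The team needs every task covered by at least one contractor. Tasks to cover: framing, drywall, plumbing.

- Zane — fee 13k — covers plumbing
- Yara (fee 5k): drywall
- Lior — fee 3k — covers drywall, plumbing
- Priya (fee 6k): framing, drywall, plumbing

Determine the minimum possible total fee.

6

Priya alone covers framing, drywall, plumbing — every task.
Total fee: 6.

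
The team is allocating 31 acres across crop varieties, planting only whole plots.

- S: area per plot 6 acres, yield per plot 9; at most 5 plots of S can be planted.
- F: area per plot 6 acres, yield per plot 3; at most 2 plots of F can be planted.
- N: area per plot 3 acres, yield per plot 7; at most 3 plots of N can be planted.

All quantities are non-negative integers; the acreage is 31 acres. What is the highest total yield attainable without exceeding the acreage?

50

N has the best ratio (7/3); taking only N gives at most 3×7 = 21 (stopped by the supply cap of 3).
Mixing does better — 4×S and 2×N: area 30 ≤ 31, yield 4·9 + 2·7 = 50.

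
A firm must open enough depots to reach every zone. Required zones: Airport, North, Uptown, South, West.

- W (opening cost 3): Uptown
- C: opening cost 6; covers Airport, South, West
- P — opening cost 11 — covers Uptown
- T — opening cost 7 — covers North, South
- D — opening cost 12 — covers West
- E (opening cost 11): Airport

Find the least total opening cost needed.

16

Choose W, C, and T: together they cover Airport, North, Uptown, South, West — every zone.
Total opening cost: 3 + 6 + 7 = 16.
No cover costs less than 16.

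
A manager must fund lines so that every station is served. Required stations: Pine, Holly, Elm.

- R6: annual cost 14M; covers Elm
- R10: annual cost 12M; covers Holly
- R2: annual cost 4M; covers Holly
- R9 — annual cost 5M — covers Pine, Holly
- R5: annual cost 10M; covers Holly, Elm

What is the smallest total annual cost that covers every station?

This is an integer covering problem.
Choose R9 and R5: together they cover Pine, Holly, Elm — every station.
Total annual cost: 5 + 10 = 15.
No cover costs less than 15.

15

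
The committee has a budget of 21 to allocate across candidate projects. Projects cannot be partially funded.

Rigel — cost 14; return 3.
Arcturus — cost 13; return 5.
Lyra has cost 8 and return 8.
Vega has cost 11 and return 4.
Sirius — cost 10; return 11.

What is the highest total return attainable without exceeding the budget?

Treat it as a binary knapsack problem.
Lyra + Sirius: cost 8 + 10 = 18 ≤ 21, return 8 + 11 = 19.
Vega + Sirius: cost 11 + 10 = 21 ≤ 21, return 4 + 11 = 15.
Arcturus + Lyra: cost 13 + 8 = 21 ≤ 21, return 5 + 8 = 13.
Best is Lyra and Sirius with total return 19.

19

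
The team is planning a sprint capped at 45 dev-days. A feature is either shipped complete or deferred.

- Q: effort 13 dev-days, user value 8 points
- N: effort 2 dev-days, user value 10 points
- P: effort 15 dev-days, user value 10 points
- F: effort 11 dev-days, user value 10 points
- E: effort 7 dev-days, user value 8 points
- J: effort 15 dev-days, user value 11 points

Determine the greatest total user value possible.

N + F + E + J: effort 2 + 11 + 7 + 15 = 35 ≤ 45, user value 10 + 10 + 8 + 11 = 39.
N + P + E + J: effort 2 + 15 + 7 + 15 = 39 ≤ 45, user value 10 + 10 + 8 + 11 = 39.
N + P + F + J: effort 2 + 15 + 11 + 15 = 43 ≤ 45, user value 10 + 10 + 10 + 11 = 41.
Best is N, P, F, and J with total user value 41.

41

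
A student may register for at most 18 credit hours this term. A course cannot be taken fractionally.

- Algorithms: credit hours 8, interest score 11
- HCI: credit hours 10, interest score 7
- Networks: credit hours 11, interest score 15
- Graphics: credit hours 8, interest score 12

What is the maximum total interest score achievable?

Allowing fractional choices, the relaxed optimum would be about 25.7, but courses are indivisible.
HCI + Graphics: credit hours 10 + 8 = 18 ≤ 18, interest score 7 + 12 = 19.
Algorithms + HCI: credit hours 8 + 10 = 18 ≤ 18, interest score 11 + 7 = 18.
Algorithms + Graphics: credit hours 8 + 8 = 16 ≤ 18, interest score 11 + 12 = 23.
Best is Algorithms and Graphics with total interest score 23.

23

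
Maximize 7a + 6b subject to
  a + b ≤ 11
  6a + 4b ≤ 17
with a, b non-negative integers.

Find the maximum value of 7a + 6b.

(a,b)=(0,4): 1·0+1·4=4≤11, 6·0+4·4=16≤17, objective 24.
(a,b)=(0,3): 1·0+1·3=3≤11, 6·0+4·3=12≤17, objective 18.
The best lattice point is (0,4), giving 24.

24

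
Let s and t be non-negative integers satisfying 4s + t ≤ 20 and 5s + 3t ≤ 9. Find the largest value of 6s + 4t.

12

(s,t)=(0,3) is feasible, giving 12.
(s,t)=(0,2) is feasible, giving 8.
The best lattice point is (0,3), giving 12.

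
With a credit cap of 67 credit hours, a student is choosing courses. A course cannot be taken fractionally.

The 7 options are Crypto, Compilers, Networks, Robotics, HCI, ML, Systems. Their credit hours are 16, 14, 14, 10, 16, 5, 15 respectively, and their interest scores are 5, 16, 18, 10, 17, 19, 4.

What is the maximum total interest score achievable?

80

This is an integer program with binary decision variables.
Compilers + Networks + Robotics + HCI + ML: credit hours 14 + 14 + 10 + 16 + 5 = 59 ≤ 67, interest score 16 + 18 + 10 + 17 + 19 = 80.
Crypto + Compilers + Networks + HCI + ML: credit hours 16 + 14 + 14 + 16 + 5 = 65 ≤ 67, interest score 5 + 16 + 18 + 17 + 19 = 75.
Compilers + Networks + HCI + ML + Systems: credit hours 14 + 14 + 16 + 5 + 15 = 64 ≤ 67, interest score 16 + 18 + 17 + 19 + 4 = 74.
Best is Compilers, Networks, Robotics, HCI, and ML with total interest score 80.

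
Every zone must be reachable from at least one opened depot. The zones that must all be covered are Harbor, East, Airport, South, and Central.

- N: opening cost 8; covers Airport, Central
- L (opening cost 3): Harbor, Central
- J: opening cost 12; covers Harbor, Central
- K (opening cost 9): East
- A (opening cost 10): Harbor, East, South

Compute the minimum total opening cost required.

The greedy cost-per-new-zone heuristic would pick L, A, and N for 21, but a cheaper cover exists.
Choose N and A: together they cover Harbor, East, Airport, South, Central — every zone.
Total opening cost: 8 + 10 = 18.
No cover costs less than 18.

18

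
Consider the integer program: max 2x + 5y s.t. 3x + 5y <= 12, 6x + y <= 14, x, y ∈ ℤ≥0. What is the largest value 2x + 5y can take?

Relaxing integrality, the LP optimum is 12.00 at (x,y) = (0, 2.4), which is not an integer point.
(x,y)=(0,2): 3·0+5·2=10≤12, 6·0+1·2=2≤14, objective 10.
(x,y)=(1,1): 3·1+5·1=8≤12, 6·1+1·1=7≤14, objective 7.
(x,y)=(0,1): 3·0+5·1=5≤12, 6·0+1·1=1≤14, objective 5.
The best lattice point is (0,2), giving 10.

10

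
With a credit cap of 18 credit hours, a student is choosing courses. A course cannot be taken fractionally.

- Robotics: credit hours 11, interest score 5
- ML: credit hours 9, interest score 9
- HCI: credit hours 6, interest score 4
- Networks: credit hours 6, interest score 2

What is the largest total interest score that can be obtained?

ML + Networks: credit hours 9 + 6 = 15 ≤ 18, interest score 9 + 2 = 11.
ML: credit hours 9 ≤ 18, interest score 9.
ML + HCI: credit hours 9 + 6 = 15 ≤ 18, interest score 9 + 4 = 13.
Best is ML and HCI with total interest score 13.

13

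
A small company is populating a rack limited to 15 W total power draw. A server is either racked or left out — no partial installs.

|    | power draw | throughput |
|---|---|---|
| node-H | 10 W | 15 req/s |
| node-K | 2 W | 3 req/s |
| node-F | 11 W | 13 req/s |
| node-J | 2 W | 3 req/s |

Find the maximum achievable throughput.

Allowing fractional choices, the relaxed optimum would be about 22.2, but servers are indivisible.
node-H + node-K + node-J: power draw 10 + 2 + 2 = 14 ≤ 15, throughput 15 + 3 + 3 = 21.
node-H + node-K: power draw 10 + 2 = 12 ≤ 15, throughput 15 + 3 = 18.
node-K + node-F + node-J: power draw 2 + 11 + 2 = 15 ≤ 15, throughput 3 + 13 + 3 = 19.
Best is node-H, node-K, and node-J with total throughput 21.

21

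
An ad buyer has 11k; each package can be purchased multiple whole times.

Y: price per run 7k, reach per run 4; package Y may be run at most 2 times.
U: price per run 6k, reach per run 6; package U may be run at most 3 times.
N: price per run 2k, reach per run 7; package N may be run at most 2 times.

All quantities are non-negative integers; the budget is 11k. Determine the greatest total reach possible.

N has the best ratio (7/2); taking only N gives at most 2×7 = 14 (stopped by the supply cap of 2).
Mixing does better — 1×U and 2×N: price 10 ≤ 11, reach 1·6 + 2·7 = 20.

20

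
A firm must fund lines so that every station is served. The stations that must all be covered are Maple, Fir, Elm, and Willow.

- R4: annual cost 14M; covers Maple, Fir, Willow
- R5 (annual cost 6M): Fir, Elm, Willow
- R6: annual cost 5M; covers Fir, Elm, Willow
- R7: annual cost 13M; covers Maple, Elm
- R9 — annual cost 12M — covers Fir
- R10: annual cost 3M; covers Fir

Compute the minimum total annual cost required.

This is a weighted set-cover instance.
Choose R6 and R7: together they cover Maple, Fir, Elm, Willow — every station.
Total annual cost: 5 + 13 = 18.
No cover costs less than 18.

18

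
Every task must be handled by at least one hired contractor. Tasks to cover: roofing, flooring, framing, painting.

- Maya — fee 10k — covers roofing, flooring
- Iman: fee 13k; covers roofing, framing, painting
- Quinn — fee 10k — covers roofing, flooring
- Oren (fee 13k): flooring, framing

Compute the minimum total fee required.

23

This is a weighted set-cover instance.
Choose Maya and Iman: together they cover roofing, flooring, framing, painting — every task.
Total fee: 10 + 13 = 23.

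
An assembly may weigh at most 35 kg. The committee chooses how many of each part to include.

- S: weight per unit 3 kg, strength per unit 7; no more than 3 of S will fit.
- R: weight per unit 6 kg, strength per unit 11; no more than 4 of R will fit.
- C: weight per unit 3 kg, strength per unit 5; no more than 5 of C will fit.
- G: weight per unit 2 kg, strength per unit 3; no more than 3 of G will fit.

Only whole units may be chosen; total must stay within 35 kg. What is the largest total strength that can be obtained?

S has the best ratio (7/3); taking only S gives at most 3×7 = 21 (stopped by the supply cap of 3).
Mixing does better — 3×S, 4×R, and 1×G: weight 35 ≤ 35, strength 3·7 + 4·11 + 1·3 = 68.

68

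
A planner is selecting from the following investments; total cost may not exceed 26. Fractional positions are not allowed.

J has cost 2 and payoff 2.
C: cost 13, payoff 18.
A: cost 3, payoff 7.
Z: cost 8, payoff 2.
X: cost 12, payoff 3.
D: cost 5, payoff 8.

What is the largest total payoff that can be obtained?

35

Allowing fractional choices, the relaxed optimum would be about 35.8, but investments are indivisible.
J + C + A + Z: cost 2 + 13 + 3 + 8 = 26 ≤ 26, payoff 2 + 18 + 7 + 2 = 29.
J + C + A + D: cost 2 + 13 + 3 + 5 = 23 ≤ 26, payoff 2 + 18 + 7 + 8 = 35.
C + A + D: cost 13 + 3 + 5 = 21 ≤ 26, payoff 18 + 7 + 8 = 33.
Best is J, C, A, and D with total payoff 35.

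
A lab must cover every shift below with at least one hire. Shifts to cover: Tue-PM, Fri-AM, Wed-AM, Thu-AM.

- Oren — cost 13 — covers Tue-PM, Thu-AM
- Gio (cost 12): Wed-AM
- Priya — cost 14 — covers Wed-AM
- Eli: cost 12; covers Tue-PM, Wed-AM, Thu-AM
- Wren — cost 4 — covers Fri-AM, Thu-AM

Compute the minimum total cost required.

Choose Eli and Wren: together they cover Tue-PM, Fri-AM, Wed-AM, Thu-AM — every shift.
Total cost: 12 + 4 = 16.
No cover costs less than 16.

16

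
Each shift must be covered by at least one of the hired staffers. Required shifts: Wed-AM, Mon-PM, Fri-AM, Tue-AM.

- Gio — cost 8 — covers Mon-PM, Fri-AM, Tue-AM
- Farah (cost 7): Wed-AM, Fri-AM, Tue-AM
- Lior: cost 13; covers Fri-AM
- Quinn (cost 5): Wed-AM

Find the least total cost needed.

The greedy cost-per-new-shift heuristic would pick Farah and Gio for 15, but a cheaper cover exists.
Choose Gio and Quinn: together they cover Wed-AM, Mon-PM, Fri-AM, Tue-AM — every shift.
Total cost: 8 + 5 = 13.
No cover costs less than 13.

13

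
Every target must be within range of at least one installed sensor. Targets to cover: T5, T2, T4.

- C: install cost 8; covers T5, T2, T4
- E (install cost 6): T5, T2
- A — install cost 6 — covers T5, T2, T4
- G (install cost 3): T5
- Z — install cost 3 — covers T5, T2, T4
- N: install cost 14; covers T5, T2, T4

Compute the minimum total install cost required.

This is a weighted set-cover instance.
Z alone covers T5, T2, T4 — every target.
Total install cost: 3.

3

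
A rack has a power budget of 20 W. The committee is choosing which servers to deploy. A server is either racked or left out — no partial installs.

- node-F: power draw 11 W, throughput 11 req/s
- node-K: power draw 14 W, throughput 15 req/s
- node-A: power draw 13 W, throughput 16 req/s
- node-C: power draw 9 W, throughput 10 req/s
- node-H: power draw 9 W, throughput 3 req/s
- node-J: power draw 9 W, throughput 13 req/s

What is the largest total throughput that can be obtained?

24

This is an integer program with binary decision variables.
Allowing fractional choices, the relaxed optimum would be about 26.5, but servers are indivisible.
node-F + node-J: power draw 11 + 9 = 20 ≤ 20, throughput 11 + 13 = 24.
node-C + node-J: power draw 9 + 9 = 18 ≤ 20, throughput 10 + 13 = 23.
node-F + node-C: power draw 11 + 9 = 20 ≤ 20, throughput 11 + 10 = 21.
Best is node-F and node-J with total throughput 24.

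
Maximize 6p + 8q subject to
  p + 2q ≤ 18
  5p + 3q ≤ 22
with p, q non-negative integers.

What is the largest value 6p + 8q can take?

56

The continuous relaxation peaks at (0, 7.33) with value 58.67; rounding to a feasible lattice point costs some objective.
(p,q)=(0,7) is feasible, giving 56.
(p,q)=(0,6) is feasible, giving 48.
The best lattice point is (0,7), giving 56.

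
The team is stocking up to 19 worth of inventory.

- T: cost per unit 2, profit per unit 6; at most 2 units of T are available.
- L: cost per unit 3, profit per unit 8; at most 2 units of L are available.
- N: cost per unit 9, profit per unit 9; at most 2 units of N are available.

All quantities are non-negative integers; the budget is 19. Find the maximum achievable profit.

Take 2×T, 2×L, and 1×N: cost 19 ≤ 19, profit 2·6 + 2·8 + 1·9 = 37.
T has the best ratio (6/2) and is taken to its limit of 2; remaining capacity is filled optimally with the others.

37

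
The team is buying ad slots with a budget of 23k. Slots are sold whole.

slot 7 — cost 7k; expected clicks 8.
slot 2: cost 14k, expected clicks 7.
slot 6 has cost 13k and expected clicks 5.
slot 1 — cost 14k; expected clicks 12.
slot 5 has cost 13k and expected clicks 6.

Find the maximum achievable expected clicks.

20

slot 7 + slot 2: cost 7 + 14 = 21 ≤ 23, expected clicks 8 + 7 = 15.
slot 7 + slot 1: cost 7 + 14 = 21 ≤ 23, expected clicks 8 + 12 = 20.
slot 7 + slot 5: cost 7 + 13 = 20 ≤ 23, expected clicks 8 + 6 = 14.
Best is slot 7 and slot 1 with total expected clicks 20.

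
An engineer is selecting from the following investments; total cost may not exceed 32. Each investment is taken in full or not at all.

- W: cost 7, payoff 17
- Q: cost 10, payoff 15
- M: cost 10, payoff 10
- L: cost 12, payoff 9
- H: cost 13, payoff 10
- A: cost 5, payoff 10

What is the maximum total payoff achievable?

Treat it as a binary knapsack problem.
W + Q + M + A: cost 7 + 10 + 10 + 5 = 32 ≤ 32, payoff 17 + 15 + 10 + 10 = 52.
W + Q + M: cost 7 + 10 + 10 = 27 ≤ 32, payoff 17 + 15 + 10 = 42.
W + Q + A: cost 7 + 10 + 5 = 22 ≤ 32, payoff 17 + 15 + 10 = 42.
Best is W, Q, M, and A with total payoff 52.

52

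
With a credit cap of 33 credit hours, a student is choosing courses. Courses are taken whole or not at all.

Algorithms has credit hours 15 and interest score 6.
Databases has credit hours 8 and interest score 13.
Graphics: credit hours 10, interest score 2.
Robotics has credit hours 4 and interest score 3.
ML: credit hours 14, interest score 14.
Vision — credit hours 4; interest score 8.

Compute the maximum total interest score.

Take Databases, Robotics, ML, and Vision: credit hours 8 + 4 + 14 + 4 = 30 ≤ 33, interest score 13 + 3 + 14 + 8 = 38.
No other feasible combination does better.

38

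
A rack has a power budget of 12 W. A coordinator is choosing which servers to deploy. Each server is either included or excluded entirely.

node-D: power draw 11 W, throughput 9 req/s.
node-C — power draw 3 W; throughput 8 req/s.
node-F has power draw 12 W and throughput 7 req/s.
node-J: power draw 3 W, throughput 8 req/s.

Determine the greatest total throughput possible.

16

Allowing fractional choices, the relaxed optimum would be about 20.9, but servers are indivisible.
node-D: power draw 11 ≤ 12, throughput 9.
node-C: power draw 3 ≤ 12, throughput 8.
node-C + node-J: power draw 3 + 3 = 6 ≤ 12, throughput 8 + 8 = 16.
Best is node-C and node-J with total throughput 16.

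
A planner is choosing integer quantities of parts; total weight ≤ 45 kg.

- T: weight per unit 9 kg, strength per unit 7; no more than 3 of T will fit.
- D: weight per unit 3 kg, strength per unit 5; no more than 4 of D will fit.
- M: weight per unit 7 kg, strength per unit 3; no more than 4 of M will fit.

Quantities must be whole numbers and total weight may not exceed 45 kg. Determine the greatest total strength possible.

2×T, 4×D, and 2×M: weight 44 ≤ 45, strength 2·7 + 4·5 + 2·3 = 40.
3×T and 4×D: weight 39 ≤ 45, strength 3·7 + 4·5 = 41.
Best is 41.

41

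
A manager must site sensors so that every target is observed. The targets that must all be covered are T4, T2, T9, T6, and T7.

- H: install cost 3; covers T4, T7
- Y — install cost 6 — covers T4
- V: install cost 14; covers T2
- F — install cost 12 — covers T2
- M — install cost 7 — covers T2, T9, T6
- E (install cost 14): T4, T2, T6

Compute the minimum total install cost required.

Choose H and M: together they cover T4, T2, T9, T6, T7 — every target.
Total install cost: 3 + 7 = 10.
No cover costs less than 10.

10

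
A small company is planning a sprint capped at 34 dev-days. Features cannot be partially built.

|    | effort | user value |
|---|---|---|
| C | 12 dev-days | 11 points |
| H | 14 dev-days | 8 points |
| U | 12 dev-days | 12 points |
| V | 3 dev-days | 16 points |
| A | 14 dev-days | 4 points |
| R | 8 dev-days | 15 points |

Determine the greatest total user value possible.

43

Allowing fractional choices, the relaxed optimum would be about 53.1, but features are indivisible.
H + V + R: effort 14 + 3 + 8 = 25 ≤ 34, user value 8 + 16 + 15 = 39.
U + V + R: effort 12 + 3 + 8 = 23 ≤ 34, user value 12 + 16 + 15 = 43.
C + V + R: effort 12 + 3 + 8 = 23 ≤ 34, user value 11 + 16 + 15 = 42.
Best is U, V, and R with total user value 43.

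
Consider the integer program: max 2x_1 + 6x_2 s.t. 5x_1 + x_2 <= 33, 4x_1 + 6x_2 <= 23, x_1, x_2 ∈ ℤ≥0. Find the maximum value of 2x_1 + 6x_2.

Relaxing integrality, the LP optimum is 23.00 at (x_1,x_2) = (0, 3.83), which is not an integer point.
(x_1,x_2)=(1,3): 5·1+1·3=8≤33, 4·1+6·3=22≤23, objective 20.
(x_1,x_2)=(0,3): 5·0+1·3=3≤33, 4·0+6·3=18≤23, objective 18.
The best lattice point is (1,3), giving 20.

20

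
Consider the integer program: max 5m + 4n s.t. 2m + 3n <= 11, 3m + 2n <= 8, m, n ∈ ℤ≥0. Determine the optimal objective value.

14

(m,n)=(2,1): 2·2+3·1=7≤11, 3·2+2·1=8≤8, objective 14.
(m,n)=(1,2): 2·1+3·2=8≤11, 3·1+2·2=7≤8, objective 13.
No feasible integer point exceeds 14.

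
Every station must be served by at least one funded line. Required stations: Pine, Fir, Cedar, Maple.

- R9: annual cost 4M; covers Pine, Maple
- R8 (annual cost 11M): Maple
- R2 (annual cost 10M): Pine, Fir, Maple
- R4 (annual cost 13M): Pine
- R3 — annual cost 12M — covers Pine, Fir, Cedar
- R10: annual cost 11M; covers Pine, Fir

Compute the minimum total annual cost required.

16

Choose R9 and R3: together they cover Pine, Fir, Cedar, Maple — every station.
Total annual cost: 4 + 12 = 16.
No cover costs less than 16.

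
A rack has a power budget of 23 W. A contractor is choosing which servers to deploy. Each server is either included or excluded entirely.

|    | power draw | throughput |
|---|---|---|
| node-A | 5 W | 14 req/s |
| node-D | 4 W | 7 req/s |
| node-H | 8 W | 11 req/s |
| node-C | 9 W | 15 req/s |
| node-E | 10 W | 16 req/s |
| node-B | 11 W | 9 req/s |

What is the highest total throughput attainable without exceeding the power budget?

41

Allowing fractional choices, the relaxed optimum would be about 44.0, but servers are indivisible.
node-A + node-H + node-E: power draw 5 + 8 + 10 = 23 ≤ 23, throughput 14 + 11 + 16 = 41.
node-A + node-H + node-C: power draw 5 + 8 + 9 = 22 ≤ 23, throughput 14 + 11 + 15 = 40.
Best is node-A, node-H, and node-E with total throughput 41.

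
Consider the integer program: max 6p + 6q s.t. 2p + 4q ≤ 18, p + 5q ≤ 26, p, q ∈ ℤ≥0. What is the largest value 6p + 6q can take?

54

(p,q)=(9,0) is feasible, giving 54.
(p,q)=(8,0) is feasible, giving 48.
No feasible integer point exceeds 54.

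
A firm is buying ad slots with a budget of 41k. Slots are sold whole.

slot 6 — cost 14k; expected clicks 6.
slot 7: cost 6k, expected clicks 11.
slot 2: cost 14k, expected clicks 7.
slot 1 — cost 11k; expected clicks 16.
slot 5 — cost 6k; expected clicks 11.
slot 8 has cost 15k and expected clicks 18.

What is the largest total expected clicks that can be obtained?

slot 7 + slot 2 + slot 5 + slot 8: cost 6 + 14 + 6 + 15 = 41 ≤ 41, expected clicks 11 + 7 + 11 + 18 = 47.
slot 7 + slot 1 + slot 5 + slot 8: cost 6 + 11 + 6 + 15 = 38 ≤ 41, expected clicks 11 + 16 + 11 + 18 = 56.
Best is slot 7, slot 1, slot 5, and slot 8 with total expected clicks 56.

56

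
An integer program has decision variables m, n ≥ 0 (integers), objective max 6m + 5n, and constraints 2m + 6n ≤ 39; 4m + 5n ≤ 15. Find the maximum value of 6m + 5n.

18

(m,n)=(3,0): 2·3+6·0=6≤39, 4·3+5·0=12≤15, objective 18.
(m,n)=(2,1): 2·2+6·1=10≤39, 4·2+5·1=13≤15, objective 17.
(m,n)=(2,0): 2·2+6·0=4≤39, 4·2+5·0=8≤15, objective 12.
Maximum is 18 at (m,n)=(3,0).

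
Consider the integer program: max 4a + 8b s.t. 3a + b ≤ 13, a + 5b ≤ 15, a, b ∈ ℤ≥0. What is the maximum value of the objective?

28

Relaxing integrality, the LP optimum is 32.57 at (a,b) = (3.57, 2.29), which is not an integer point.
(a,b)=(3,2): 3·3+1·2=11≤13, 1·3+5·2=13≤15, objective 28.
(a,b)=(2,2): 3·2+1·2=8≤13, 1·2+5·2=12≤15, objective 24.
The best lattice point is (3,2), giving 28.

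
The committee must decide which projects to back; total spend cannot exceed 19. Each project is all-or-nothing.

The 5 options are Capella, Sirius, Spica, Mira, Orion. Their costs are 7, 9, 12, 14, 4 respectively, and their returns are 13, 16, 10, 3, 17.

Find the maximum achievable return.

This is a 0-1 knapsack instance.
Capella + Orion: cost 7 + 4 = 11 ≤ 19, return 13 + 17 = 30.
Capella + Sirius: cost 7 + 9 = 16 ≤ 19, return 13 + 16 = 29.
Sirius + Orion: cost 9 + 4 = 13 ≤ 19, return 16 + 17 = 33.
Best is Sirius and Orion with total return 33.

33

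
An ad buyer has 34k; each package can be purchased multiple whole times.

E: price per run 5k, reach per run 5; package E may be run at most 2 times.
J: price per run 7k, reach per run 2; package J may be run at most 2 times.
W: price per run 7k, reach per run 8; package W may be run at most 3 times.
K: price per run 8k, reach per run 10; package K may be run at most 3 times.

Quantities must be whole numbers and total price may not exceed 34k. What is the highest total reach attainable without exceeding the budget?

2×E and 3×K: price 34 ≤ 34, reach 2·5 + 3·10 = 40.
1×E, 3×W, and 1×K: price 34 ≤ 34, reach 1·5 + 3·8 + 1·10 = 39.
Best is 40.

40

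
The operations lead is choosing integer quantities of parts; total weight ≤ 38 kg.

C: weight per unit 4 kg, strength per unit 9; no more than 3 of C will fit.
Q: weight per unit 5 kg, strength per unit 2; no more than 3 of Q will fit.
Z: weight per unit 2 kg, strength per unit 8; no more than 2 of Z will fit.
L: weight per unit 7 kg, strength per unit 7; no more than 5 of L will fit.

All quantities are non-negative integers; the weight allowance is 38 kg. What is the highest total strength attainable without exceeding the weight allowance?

3×C, 1×Q, 2×Z, and 2×L: weight 35 ≤ 38, strength 3·9 + 1·2 + 2·8 + 2·7 = 59.
3×C, 2×Z, and 3×L: weight 37 ≤ 38, strength 3·9 + 2·8 + 3·7 = 64.
Best is 64.

64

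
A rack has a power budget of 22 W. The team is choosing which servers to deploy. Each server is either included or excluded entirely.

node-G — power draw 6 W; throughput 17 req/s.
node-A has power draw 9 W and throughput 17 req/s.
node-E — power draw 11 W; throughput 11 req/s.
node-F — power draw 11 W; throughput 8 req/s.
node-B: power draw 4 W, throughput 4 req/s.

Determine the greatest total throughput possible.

38

node-G + node-A + node-B: power draw 6 + 9 + 4 = 19 ≤ 22, throughput 17 + 17 + 4 = 38.
node-G + node-A: power draw 6 + 9 = 15 ≤ 22, throughput 17 + 17 = 34.
Best is node-G, node-A, and node-B with total throughput 38.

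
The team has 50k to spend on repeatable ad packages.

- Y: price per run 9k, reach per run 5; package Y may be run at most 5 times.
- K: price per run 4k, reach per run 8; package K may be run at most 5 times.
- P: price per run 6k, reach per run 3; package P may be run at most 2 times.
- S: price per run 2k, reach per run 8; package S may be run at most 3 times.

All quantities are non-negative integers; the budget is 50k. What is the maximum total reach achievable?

Take 2×Y, 5×K, 1×P, and 3×S: price 50 ≤ 50, reach 2·5 + 5·8 + 1·3 + 3·8 = 77.
S has the best ratio (8/2) and is taken to its limit of 3; remaining capacity is filled optimally with the others.

77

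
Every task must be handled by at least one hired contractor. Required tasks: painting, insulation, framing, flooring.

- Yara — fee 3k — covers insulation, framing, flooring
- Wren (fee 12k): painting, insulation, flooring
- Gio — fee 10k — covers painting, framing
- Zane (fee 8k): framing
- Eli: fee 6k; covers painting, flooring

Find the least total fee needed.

Choose Yara and Eli: together they cover painting, insulation, framing, flooring — every task.
Total fee: 3 + 6 = 9.

9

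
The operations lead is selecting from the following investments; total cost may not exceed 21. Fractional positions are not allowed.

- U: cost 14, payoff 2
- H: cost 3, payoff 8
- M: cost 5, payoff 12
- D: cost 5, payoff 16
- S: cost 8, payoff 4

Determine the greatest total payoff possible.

H + M + D + S: cost 3 + 5 + 5 + 8 = 21 ≤ 21, payoff 8 + 12 + 16 + 4 = 40.
H + M + D: cost 3 + 5 + 5 = 13 ≤ 21, payoff 8 + 12 + 16 = 36.
Best is H, M, D, and S with total payoff 40.

40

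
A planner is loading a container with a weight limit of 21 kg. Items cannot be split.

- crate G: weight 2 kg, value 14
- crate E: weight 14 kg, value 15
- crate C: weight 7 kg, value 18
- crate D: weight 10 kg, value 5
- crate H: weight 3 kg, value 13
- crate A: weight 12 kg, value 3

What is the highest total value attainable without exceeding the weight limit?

crate G + crate E + crate H: weight 2 + 14 + 3 = 19 ≤ 21, value 14 + 15 + 13 = 42.
crate G + crate C + crate H: weight 2 + 7 + 3 = 12 ≤ 21, value 14 + 18 + 13 = 45.
Best is crate G, crate C, and crate H with total value 45.

45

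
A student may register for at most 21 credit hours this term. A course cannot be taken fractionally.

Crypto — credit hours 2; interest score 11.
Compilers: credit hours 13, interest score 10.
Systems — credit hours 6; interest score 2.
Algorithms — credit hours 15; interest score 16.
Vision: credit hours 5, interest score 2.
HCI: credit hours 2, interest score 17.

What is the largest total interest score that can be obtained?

Crypto + Compilers + HCI: credit hours 2 + 13 + 2 = 17 ≤ 21, interest score 11 + 10 + 17 = 38.
Crypto + Algorithms + HCI: credit hours 2 + 15 + 2 = 19 ≤ 21, interest score 11 + 16 + 17 = 44.
Best is Crypto, Algorithms, and HCI with total interest score 44.

44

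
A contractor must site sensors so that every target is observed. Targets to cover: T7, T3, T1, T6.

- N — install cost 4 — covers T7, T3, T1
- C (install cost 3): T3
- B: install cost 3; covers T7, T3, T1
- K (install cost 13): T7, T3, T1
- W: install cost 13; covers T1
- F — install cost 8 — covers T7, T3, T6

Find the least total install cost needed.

11

Choose B and F: together they cover T7, T3, T1, T6 — every target.
Total install cost: 3 + 8 = 11.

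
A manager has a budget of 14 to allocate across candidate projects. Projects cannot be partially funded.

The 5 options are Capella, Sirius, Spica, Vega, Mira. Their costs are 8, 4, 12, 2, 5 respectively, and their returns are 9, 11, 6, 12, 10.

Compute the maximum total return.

33

This is a 0-1 knapsack instance.
Allowing fractional choices, the relaxed optimum would be about 36.4, but projects are indivisible.
Capella + Sirius + Vega: cost 8 + 4 + 2 = 14 ≤ 14, return 9 + 11 + 12 = 32.
Sirius + Vega + Mira: cost 4 + 2 + 5 = 11 ≤ 14, return 11 + 12 + 10 = 33.
Best is Sirius, Vega, and Mira with total return 33.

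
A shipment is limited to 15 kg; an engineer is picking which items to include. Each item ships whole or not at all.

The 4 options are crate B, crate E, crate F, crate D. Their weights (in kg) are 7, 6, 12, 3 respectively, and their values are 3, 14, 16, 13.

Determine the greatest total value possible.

29

Take crate F and crate D: weight 12 + 3 = 15 ≤ 15, value 16 + 13 = 29.
No other feasible combination does better.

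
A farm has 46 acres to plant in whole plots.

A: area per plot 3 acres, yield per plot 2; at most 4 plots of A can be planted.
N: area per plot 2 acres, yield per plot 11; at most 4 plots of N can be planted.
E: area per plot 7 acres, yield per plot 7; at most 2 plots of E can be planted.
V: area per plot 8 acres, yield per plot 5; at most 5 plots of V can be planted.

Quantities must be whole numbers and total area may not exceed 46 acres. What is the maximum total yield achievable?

73

Take 4×N, 2×E, and 3×V: area 46 ≤ 46, yield 4·11 + 2·7 + 3·5 = 73.
N has the best ratio (11/2) and is taken to its limit of 4; remaining capacity is filled optimally with the others.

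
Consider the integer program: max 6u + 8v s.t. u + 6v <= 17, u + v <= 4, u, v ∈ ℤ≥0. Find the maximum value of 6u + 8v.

28

Relaxing integrality, the LP optimum is 29.20 at (u,v) = (1.4, 2.6), which is not an integer point.
(u,v)=(2,2) is feasible, giving 28.
(u,v)=(3,1) is feasible, giving 26.
(u,v)=(1,2) is feasible, giving 22.
(u,v)=(2,1) is feasible, giving 20.
The best lattice point is (2,2), giving 28.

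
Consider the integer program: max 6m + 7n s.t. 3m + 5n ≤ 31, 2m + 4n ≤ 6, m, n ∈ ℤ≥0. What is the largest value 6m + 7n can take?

18

(m,n)=(3,0): 3·3+5·0=9≤31, 2·3+4·0=6≤6, objective 18.
(m,n)=(2,0): 3·2+5·0=6≤31, 2·2+4·0=4≤6, objective 12.
No feasible integer point exceeds 18.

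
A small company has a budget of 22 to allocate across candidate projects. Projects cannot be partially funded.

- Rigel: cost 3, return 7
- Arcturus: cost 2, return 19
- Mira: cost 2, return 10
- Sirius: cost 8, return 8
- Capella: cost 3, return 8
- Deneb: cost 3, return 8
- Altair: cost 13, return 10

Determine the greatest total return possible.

Allowing fractional choices, the relaxed optimum would be about 60.8, but projects are indivisible.
Rigel + Arcturus + Mira + Sirius + Capella + Deneb: cost 3 + 2 + 2 + 8 + 3 + 3 = 21 ≤ 22, return 7 + 19 + 10 + 8 + 8 + 8 = 60.
Arcturus + Mira + Sirius + Capella + Deneb: cost 2 + 2 + 8 + 3 + 3 = 18 ≤ 22, return 19 + 10 + 8 + 8 + 8 = 53.
Best is Rigel, Arcturus, Mira, Sirius, Capella, and Deneb with total return 60.

60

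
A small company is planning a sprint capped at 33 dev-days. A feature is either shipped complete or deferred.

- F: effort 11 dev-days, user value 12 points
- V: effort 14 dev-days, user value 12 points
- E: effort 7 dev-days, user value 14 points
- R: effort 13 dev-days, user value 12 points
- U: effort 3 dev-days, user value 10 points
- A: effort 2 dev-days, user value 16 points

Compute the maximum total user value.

54

F + E + U + A: effort 11 + 7 + 3 + 2 = 23 ≤ 33, user value 12 + 14 + 10 + 16 = 52.
F + E + R + A: effort 11 + 7 + 13 + 2 = 33 ≤ 33, user value 12 + 14 + 12 + 16 = 54.
E + R + U + A: effort 7 + 13 + 3 + 2 = 25 ≤ 33, user value 14 + 12 + 10 + 16 = 52.
Best is F, E, R, and A with total user value 54.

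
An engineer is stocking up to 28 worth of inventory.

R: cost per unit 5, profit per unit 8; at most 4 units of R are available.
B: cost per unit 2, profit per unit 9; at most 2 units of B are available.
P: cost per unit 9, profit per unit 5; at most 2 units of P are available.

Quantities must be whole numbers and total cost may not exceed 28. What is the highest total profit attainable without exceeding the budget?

50

This is a bounded integer knapsack.
B has the best ratio (9/2); taking only B gives at most 2×9 = 18 (stopped by the supply cap of 2).
Mixing does better — 4×R and 2×B: cost 24 ≤ 28, profit 4·8 + 2·9 = 50.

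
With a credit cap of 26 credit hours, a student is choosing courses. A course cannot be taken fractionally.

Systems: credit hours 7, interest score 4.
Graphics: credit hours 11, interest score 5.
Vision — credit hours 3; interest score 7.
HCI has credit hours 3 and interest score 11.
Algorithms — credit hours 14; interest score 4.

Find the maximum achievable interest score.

27

Take Systems, Graphics, Vision, and HCI: credit hours 7 + 11 + 3 + 3 = 24 ≤ 26, interest score 4 + 5 + 7 + 11 = 27.
No other feasible combination does better.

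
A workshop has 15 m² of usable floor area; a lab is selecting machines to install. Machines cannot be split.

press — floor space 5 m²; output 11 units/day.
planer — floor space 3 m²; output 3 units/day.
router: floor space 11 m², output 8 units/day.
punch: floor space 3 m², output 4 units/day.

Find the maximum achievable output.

18

Take press, planer, and punch: floor space 5 + 3 + 3 = 11 ≤ 15, output 11 + 3 + 4 = 18.
No other feasible combination does better.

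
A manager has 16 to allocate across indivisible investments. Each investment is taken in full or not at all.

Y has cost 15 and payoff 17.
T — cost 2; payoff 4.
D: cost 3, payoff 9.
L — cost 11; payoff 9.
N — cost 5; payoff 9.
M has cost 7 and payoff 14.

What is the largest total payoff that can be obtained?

Allowing fractional choices, the relaxed optimum would be about 34.2, but investments are indivisible.
D + N + M: cost 3 + 5 + 7 = 15 ≤ 16, payoff 9 + 9 + 14 = 32.
T + D + M: cost 2 + 3 + 7 = 12 ≤ 16, payoff 4 + 9 + 14 = 27.
Best is D, N, and M with total payoff 32.

32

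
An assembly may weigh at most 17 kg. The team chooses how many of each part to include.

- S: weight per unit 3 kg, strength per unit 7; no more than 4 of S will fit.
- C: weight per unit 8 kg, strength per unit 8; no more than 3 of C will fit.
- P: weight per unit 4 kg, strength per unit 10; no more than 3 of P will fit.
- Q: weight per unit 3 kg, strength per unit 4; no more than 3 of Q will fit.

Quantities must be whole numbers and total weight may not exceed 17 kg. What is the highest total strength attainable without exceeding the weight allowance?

41

2×S, 2×P, and 1×Q: weight 17 ≤ 17, strength 2·7 + 2·10 + 1·4 = 38.
3×S and 2×P: weight 17 ≤ 17, strength 3·7 + 2·10 = 41.
Best is 41.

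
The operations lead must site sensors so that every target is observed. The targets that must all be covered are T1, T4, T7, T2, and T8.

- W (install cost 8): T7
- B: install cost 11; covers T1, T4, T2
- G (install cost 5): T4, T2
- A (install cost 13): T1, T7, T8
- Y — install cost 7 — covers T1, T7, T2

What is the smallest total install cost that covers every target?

The greedy cost-per-new-target heuristic would pick Y, G, and A for 25, but a cheaper cover exists.
Choose G and A: together they cover T1, T4, T7, T2, T8 — every target.
Total install cost: 5 + 13 = 18.
No cover costs less than 18.

18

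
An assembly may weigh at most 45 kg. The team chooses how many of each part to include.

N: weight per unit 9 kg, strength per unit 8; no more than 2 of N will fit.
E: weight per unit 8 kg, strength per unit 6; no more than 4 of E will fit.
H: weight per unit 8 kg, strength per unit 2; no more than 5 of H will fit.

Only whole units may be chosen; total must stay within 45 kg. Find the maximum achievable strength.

34

This is a bounded integer knapsack.
Take 2×N and 3×E: weight 42 ≤ 45, strength 2·8 + 3·6 = 34.
N has the best ratio (8/9) and is taken to its limit of 2; remaining capacity is filled optimally with the others.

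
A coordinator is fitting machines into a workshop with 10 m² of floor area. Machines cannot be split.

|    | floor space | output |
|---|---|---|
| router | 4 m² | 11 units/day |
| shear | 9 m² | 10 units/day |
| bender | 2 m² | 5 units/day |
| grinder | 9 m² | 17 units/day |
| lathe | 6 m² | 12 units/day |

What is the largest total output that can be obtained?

23

Take router and lathe: floor space 4 + 6 = 10 ≤ 10, output 11 + 12 = 23.
No other feasible combination does better.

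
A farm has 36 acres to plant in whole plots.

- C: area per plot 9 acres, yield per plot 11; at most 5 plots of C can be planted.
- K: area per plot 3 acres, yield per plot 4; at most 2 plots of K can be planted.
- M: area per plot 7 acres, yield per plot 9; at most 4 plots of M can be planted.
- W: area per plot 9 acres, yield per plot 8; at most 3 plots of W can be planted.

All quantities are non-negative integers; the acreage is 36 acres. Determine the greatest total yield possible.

This is a bounded integer knapsack.
Take 1×C, 2×K, and 3×M: area 36 ≤ 36, yield 1·11 + 2·4 + 3·9 = 46.
K has the best ratio (4/3) and is taken to its limit of 2; remaining capacity is filled optimally with the others.

46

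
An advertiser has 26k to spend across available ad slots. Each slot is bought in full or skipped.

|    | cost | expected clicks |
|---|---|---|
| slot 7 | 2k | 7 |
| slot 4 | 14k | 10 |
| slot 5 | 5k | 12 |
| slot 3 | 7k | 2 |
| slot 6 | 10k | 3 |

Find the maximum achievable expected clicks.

29

Take slot 7, slot 4, and slot 5: cost 2 + 14 + 5 = 21 ≤ 26, expected clicks 7 + 10 + 12 = 29.
No other feasible combination does better.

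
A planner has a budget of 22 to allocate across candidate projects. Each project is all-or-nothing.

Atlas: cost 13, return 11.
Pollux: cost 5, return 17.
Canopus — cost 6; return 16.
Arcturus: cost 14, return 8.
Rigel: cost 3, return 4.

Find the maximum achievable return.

37

Allowing fractional choices, the relaxed optimum would be about 43.8, but projects are indivisible.
Pollux + Canopus: cost 5 + 6 = 11 ≤ 22, return 17 + 16 = 33.
Pollux + Canopus + Rigel: cost 5 + 6 + 3 = 14 ≤ 22, return 17 + 16 + 4 = 37.
Best is Pollux, Canopus, and Rigel with total return 37.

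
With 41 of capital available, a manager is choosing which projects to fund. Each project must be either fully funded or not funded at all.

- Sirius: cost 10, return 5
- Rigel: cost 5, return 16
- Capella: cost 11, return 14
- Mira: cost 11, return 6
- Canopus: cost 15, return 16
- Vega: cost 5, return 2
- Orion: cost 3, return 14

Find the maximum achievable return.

62

Rigel + Capella + Canopus + Vega + Orion: cost 5 + 11 + 15 + 5 + 3 = 39 ≤ 41, return 16 + 14 + 16 + 2 + 14 = 62.
Sirius + Rigel + Capella + Mira + Orion: cost 10 + 5 + 11 + 11 + 3 = 40 ≤ 41, return 5 + 16 + 14 + 6 + 14 = 55.
Rigel + Capella + Canopus + Orion: cost 5 + 11 + 15 + 3 = 34 ≤ 41, return 16 + 14 + 16 + 14 = 60.
Best is Rigel, Capella, Canopus, Vega, and Orion with total return 62.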